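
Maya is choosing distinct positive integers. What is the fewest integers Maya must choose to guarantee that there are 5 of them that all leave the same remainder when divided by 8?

33

The 8 residue classes mod 8 are the pigeonholes.
With 32 integers one could put 4 in each residue class and have no class reach 5.
The 33rd integer pushes some class to 5, so 8·4 + 1 = 33.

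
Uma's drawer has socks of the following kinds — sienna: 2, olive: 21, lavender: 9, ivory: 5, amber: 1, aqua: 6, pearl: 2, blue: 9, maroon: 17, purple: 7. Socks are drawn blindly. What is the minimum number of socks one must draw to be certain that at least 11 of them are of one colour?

By pigeonhole, the 10 colours are the holes; the socks drawn are the pigeons.
To avoid 11 of any one colour, the worst case takes at most 10 of each colour, or every sock of a colour that has fewer than 10.
That gives 2 + 10 + 9 + 5 + 1 + 6 + 2 + 9 + 10 + 7 = 61 socks with no colour reaching 11.
The next sock forces some colour to 11, so 61 + 1 = 62.

62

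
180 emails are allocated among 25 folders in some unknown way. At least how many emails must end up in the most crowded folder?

By pigeonhole, the 25 folders are the holes and the 180 emails are the pigeons.
If every folder held at most 7 emails, the total would be at most 25 × 7 = 175, which is less than 180.
So some folder holds at least ⌈180/25⌉ = 8 emails.

8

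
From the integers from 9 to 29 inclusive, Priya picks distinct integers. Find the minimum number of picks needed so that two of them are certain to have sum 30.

A set avoiding the sum 30 can contain at most one of each pair {x, 30−x}, plus the 9 elements whose complement lies outside the range or equal to its own complement.
The integers 15, …, 29 (15 of them) are such a set: any two sum to at least 15+16 = 31 > 30.
Pigeonhole: any 16th integer completes one of the 6 pairs, so 16 choices force a sum of 30.

16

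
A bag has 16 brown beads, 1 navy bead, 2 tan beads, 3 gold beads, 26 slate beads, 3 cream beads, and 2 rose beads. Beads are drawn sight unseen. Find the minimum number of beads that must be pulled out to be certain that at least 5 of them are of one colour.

20

By the pigeonhole principle, the 7 colours are the holes; the beads drawn are the pigeons.
To avoid 5 of any one colour, the worst case takes at most 4 of each colour, or every bead of a colour that has fewer than 4.
That gives 4 + 1 + 2 + 3 + 4 + 3 + 2 = 19 beads with no colour reaching 5.
The next bead forces some colour to 5, so 19 + 1 = 20.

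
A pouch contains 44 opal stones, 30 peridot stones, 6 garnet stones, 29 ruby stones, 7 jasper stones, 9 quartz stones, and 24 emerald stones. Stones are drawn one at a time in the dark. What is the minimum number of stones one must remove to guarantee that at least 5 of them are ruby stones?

In the worst case for collecting ruby stones, every non-ruby stone comes out first.
There are 44 + 30 + 6 + 7 + 9 + 24 = 120 non-ruby stones altogether.
After those, each further stone must be ruby, so 120 + 5 = 125 draws guarantee 5 ruby stones.

125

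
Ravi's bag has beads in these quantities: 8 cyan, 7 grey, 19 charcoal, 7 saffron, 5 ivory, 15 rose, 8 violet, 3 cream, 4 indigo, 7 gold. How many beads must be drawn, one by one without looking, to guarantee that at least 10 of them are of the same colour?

By the pigeonhole principle, the 10 colours are the holes; the beads drawn are the pigeons.
To avoid 10 of any one colour, the worst case takes at most 9 of each colour, or every bead of a colour that has fewer than 9.
That gives 8 + 7 + 9 + 7 + 5 + 9 + 8 + 3 + 4 + 7 = 67 beads with no colour reaching 10.
The next bead forces some colour to 10, so 67 + 1 = 68.

68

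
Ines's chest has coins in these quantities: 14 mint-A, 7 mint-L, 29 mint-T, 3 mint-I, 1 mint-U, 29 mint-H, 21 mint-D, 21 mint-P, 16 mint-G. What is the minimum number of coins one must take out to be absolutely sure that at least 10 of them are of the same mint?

Put each drawn coin into a box by mint. The largest draw with every box below 10 takes min(count, 9) from each mint; mints with fewer than 9 contribute all they have.
Σ min(cᵢ, 9) = 9 + 7 + 9 + 3 + 1 + 9 + 9 + 9 + 9 = 65.
Draw number 65 + 1 = 66 must push one box to 10.

66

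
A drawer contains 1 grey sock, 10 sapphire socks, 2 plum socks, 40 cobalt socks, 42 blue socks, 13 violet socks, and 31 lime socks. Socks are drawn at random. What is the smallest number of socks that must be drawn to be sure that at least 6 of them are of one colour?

29

Put each drawn sock into a box by colour. The largest draw with every box below 6 takes min(count, 5) from each colour; colours with fewer than 5 contribute all they have.
Σ min(cᵢ, 5) = 1 + 5 + 2 + 5 + 5 + 5 + 5 = 28.
Draw number 28 + 1 = 29 must push one box to 6.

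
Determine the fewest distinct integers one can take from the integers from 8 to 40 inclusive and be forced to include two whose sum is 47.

18

Two chosen integers sum to 47 exactly when both halves of some pair {x, 47−x} with 8 ≤ x ≤ 47−x ≤ 39 are chosen — 16 such pairs.
The remaining 1 element (those with no distinct partner in range) can never complete a 47-sum, so the worst case takes all of them and one from each pair: 1 + 16 = 17.
By pigeonhole, the 18th integer has to be the second member of some pair, so 17 + 1 = 18.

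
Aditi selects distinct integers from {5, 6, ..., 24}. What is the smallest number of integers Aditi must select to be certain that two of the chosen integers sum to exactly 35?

14

Two chosen integers sum to 35 exactly when both halves of some pair {x, 35−x} with 11 ≤ x ≤ 35−x ≤ 24 are chosen — 7 such pairs.
The remaining 6 elements (those with no distinct partner in range) can never complete a 35-sum, so the worst case takes all of them and one from each pair: 6 + 7 = 13.
The 14th integer has to be the second member of some pair, so 13 + 1 = 14.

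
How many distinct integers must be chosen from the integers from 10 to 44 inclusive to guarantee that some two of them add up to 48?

Group the elements by complementary pair {x, 48−x}: {10,38}, {11,37}, {12,36}, …, giving 14 two-element pairs, the single value 24 (it cannot pair with itself since the integers are distinct), and 6 integers whose partner 48−x falls outside [10,44].
By pigeonhole, treating each of those 21 groups as a pigeonhole, one can pick one integer per group — 21 integers — with no two summing to 48.
The 22nd integer lands in an occupied pair, forcing a sum of 48.

22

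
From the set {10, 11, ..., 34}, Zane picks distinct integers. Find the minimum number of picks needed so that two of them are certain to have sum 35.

18

A set avoiding the sum 35 can contain at most one of each pair {x, 35−x}, plus the 9 elements whose complement lies outside the range.
The integers 18, …, 34 (17 of them) are such a set: any two sum to at least 18+19 = 37 > 35.
By pigeonhole, any 18th integer completes one of the 8 pairs, so 18 choices force a sum of 35.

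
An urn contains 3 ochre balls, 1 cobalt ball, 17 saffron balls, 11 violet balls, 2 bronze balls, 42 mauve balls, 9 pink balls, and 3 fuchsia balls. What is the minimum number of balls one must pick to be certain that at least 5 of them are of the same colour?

26

By pigeonhole, the 8 colours are the holes; the balls drawn are the pigeons.
To avoid 5 of any one colour, the worst case takes at most 4 of each colour, or every ball of a colour that has fewer than 4.
That gives 3 + 1 + 4 + 4 + 2 + 4 + 4 + 3 = 25 balls with no colour reaching 5.
The next ball forces some colour to 5, so 25 + 1 = 26.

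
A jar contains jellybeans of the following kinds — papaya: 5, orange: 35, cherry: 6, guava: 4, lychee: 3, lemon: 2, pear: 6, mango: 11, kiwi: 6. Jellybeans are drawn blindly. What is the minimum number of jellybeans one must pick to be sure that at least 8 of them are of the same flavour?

By pigeonhole, put each drawn jellybean into a box by flavour. The largest draw with every box below 8 takes min(count, 7) from each flavour; flavours with fewer than 7 contribute all they have.
Σ min(cᵢ, 7) = 5 + 7 + 6 + 4 + 3 + 2 + 6 + 7 + 6 = 46.
Draw number 46 + 1 = 47 must push one box to 8.

47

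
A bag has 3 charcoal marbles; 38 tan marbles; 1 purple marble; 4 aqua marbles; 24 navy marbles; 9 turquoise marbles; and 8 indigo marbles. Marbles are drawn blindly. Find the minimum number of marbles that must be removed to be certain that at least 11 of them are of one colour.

46

By pigeonhole, put each drawn marble into a box by colour. The largest draw with every box below 11 takes min(count, 10) from each colour; colours with fewer than 10 contribute all they have.
Σ min(cᵢ, 10) = 3 + 10 + 1 + 4 + 10 + 9 + 8 = 45.
Draw number 45 + 1 = 46 must push one box to 11.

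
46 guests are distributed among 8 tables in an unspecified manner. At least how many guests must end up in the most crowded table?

Pigeonhole: the 8 tables are the holes and the 46 guests are the pigeons.
If every table held at most 5 guests, the total would be at most 8 × 5 = 40, which is less than 46.
So some table holds at least ⌈46/8⌉ = 6 guests.

6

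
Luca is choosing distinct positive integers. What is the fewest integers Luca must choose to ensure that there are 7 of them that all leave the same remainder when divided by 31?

187

By the pigeonhole principle, the 31 residue classes mod 31 are the pigeonholes.
With 186 integers one could put 6 in each residue class and have no class reach 7.
The 187th integer pushes some class to 7, so 31·6 + 1 = 187.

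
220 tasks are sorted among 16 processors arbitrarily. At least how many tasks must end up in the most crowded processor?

Pigeonhole: the 16 processors are the holes and the 220 tasks are the pigeons.
If every processor held at most 13 tasks, the total would be at most 16 × 13 = 208, which is less than 220.
So some processor holds at least ⌈220/16⌉ = 14 tasks.

14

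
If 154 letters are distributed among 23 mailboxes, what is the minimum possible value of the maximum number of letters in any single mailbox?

7

By the pigeonhole principle, the 23 mailboxes are the holes and the 154 letters are the pigeons.
If every mailbox held at most 6 letters, the total would be at most 23 × 6 = 138, which is less than 154.
So some mailbox holds at least ⌈154/23⌉ = 7 letters.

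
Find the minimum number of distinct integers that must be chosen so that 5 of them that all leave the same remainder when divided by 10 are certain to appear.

41

The 10 residue classes mod 10 are the pigeonholes.
With 40 integers one could put 4 in each residue class and have no class reach 5.
The 41st integer pushes some class to 5, so 10·4 + 1 = 41.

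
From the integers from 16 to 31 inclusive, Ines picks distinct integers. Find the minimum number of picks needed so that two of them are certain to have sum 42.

12

A set avoiding the sum 42 can contain at most one of each pair {x, 42−x}, plus the 6 elements whose complement lies outside the range or equal to its own complement.
The integers 21, …, 31 (11 of them) are such a set: any two sum to at least 21+22 = 43 > 42.
By pigeonhole, any 12th integer completes one of the 5 pairs, so 12 choices force a sum of 42.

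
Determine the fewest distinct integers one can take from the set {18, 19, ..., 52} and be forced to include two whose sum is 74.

Two chosen integers sum to 74 exactly when both halves of some pair {x, 74−x} with 22 ≤ x ≤ 74−x ≤ 52 are chosen — 15 such pairs.
The remaining 5 elements (those with no distinct partner in range) can never complete a 74-sum, so the worst case takes all of them and one from each pair: 5 + 15 = 20.
The 21st integer has to be the second member of some pair, so 20 + 1 = 21.

21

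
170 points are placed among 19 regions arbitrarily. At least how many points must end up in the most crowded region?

The 19 regions are the holes and the 170 points are the pigeons.
If every region held at most 8 points, the total would be at most 19 × 8 = 152, which is less than 170.
So some region holds at least ⌈170/19⌉ = 9 points.

9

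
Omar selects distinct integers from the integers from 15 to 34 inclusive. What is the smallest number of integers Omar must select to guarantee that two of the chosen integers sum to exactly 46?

Group the elements by complementary pair {x, 46−x}: {15,31}, {16,30}, {17,29}, …, giving 8 two-element pairs; the single value 23 (it cannot pair with itself since the integers are distinct); and 3 integers whose partner 46−x falls outside [15,34].
Treating each of those 12 groups as a pigeonhole, one can pick one integer per group — 12 integers — with no two summing to 46.
The 13th integer lands in an occupied pair, forcing a sum of 46.

13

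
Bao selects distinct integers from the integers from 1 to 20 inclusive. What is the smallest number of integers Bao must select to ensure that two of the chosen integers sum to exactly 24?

13

Group the elements by complementary pair {x, 24−x}: {4,20}, {5,19}, {6,18}, …, giving 8 two-element pairs, the single value 12 (it cannot pair with itself since the integers are distinct), and 3 integers whose partner 24−x falls outside [1,20].
By the pigeonhole principle, treating each of those 12 groups as a pigeonhole, one can pick one integer per group — 12 integers — with no two summing to 24.
The 13th integer lands in an occupied pair, forcing a sum of 24.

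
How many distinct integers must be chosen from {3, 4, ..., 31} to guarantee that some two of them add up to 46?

22

Group the elements by complementary pair {x, 46−x}: {15,31}, {16,30}, {17,29}, …, giving 8 two-element pairs; the single value 23 (it cannot pair with itself since the integers are distinct); and 12 integers whose partner 46−x falls outside [3,31].
By the pigeonhole principle, treating each of those 21 groups as a pigeonhole, one can pick one integer per group — 21 integers — with no two summing to 46.
The 22nd integer lands in an occupied pair, forcing a sum of 46.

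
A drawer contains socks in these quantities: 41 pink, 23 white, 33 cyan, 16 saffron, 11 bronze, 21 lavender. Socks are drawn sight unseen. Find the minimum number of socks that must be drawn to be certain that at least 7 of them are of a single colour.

37

An adversary could hand out at most 6 socks per colour: 6 + 6 + 6 + 6 + 6 + 6 = 36 socks and still no colour has 7.
By the pigeonhole principle, one more sock lands in a colour already at 6, so 37 draws are enough and 36 are not.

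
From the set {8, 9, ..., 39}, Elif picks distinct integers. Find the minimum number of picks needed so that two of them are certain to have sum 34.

Two chosen integers sum to 34 exactly when both halves of some pair {x, 34−x} with 8 ≤ x ≤ 34−x ≤ 26 are chosen — 9 such pairs.
The remaining 14 elements (those with no distinct partner in range) can never complete a 34-sum, so the worst case takes all of them and one from each pair: 14 + 9 = 23.
The 24th integer has to be the second member of some pair, so 23 + 1 = 24.

24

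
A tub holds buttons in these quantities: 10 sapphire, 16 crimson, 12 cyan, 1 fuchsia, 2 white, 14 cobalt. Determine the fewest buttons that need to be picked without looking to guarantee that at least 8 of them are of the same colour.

By pigeonhole, the 6 colours are the holes; the buttons drawn are the pigeons.
To avoid 8 of any one colour, the worst case takes at most 7 of each colour, or every button of a colour that has fewer than 7.
That gives 7 + 7 + 7 + 1 + 2 + 7 = 31 buttons with no colour reaching 8.
The next button forces some colour to 8, so 31 + 1 = 32.

32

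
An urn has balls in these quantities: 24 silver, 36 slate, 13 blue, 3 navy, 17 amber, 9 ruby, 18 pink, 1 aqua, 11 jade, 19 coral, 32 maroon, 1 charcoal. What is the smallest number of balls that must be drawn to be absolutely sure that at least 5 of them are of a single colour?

42

An adversary could hand out at most 4 balls per colour (navy, aqua, charcoal run out sooner): 4 + 4 + 4 + 3 + 4 + 4 + 4 + 1 + 4 + 4 + 4 + 1 = 41 balls and still no colour has 5.
One more ball lands in a colour already at 4, so 42 draws are enough and 41 are not.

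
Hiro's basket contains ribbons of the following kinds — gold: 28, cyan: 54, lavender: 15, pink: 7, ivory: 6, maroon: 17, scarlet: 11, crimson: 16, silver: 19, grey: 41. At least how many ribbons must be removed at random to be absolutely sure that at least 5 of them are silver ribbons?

In the worst case for collecting silver ribbons, every non-silver ribbon comes out first.
There are 28 + 54 + 15 + 7 + 6 + 17 + 11 + 16 + 41 = 195 non-silver ribbons altogether.
After those, each further ribbon must be silver, so 195 + 5 = 200 draws guarantee 5 silver ribbons.

200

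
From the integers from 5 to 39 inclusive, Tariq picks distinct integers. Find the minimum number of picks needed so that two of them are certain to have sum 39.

A set avoiding the sum 39 can contain at most one of each pair {x, 39−x}, plus the 5 elements whose complement lies outside the range.
The integers 20, …, 39 (20 of them) are such a set: any two sum to at least 20+21 = 41 > 39.
Any 21st integer completes one of the 15 pairs, so 21 choices force a sum of 39.

21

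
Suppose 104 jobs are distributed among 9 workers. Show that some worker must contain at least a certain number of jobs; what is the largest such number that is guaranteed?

By the pigeonhole principle, the 9 workers are the holes and the 104 jobs are the pigeons.
If every worker held at most 11 jobs, the total would be at most 9 × 11 = 99, which is less than 104.
So some worker holds at least ⌈104/9⌉ = 12 jobs.

12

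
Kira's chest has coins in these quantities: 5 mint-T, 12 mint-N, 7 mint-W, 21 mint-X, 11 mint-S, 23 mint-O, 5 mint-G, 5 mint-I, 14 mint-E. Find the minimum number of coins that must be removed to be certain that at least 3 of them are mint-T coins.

101

In the worst case for collecting mint-T coins, every non-mint-T coin comes out first.
There are 12 + 7 + 21 + 11 + 23 + 5 + 5 + 14 = 98 non-mint-T coins altogether.
After those, each further coin must be mint-T, so 98 + 3 = 101 draws guarantee 3 mint-T coins.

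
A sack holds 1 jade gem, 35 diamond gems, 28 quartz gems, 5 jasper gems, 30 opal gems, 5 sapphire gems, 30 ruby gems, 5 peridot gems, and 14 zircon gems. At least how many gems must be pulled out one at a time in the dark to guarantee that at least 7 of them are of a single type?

By pigeonhole, the 9 types are the holes; the gems drawn are the pigeons.
To avoid 7 of any one type, the worst case takes at most 6 of each type, or every gem of a type that has fewer than 6.
That gives 1 + 6 + 6 + 5 + 6 + 5 + 6 + 5 + 6 = 46 gems with no type reaching 7.
The next gem forces some type to 7, so 46 + 1 = 47.

47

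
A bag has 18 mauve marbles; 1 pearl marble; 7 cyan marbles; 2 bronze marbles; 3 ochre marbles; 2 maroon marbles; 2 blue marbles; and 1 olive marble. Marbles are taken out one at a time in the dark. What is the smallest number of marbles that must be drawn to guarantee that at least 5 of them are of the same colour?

20

An adversary could hand out at most 4 marbles per colour (6 colours run out sooner): 4 + 1 + 4 + 2 + 3 + 2 + 2 + 1 = 19 marbles and still no colour has 5.
Pigeonhole: one more marble lands in a colour already at 4, so 20 draws are enough and 19 are not.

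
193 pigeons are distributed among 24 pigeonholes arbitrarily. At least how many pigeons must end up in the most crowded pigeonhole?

9

The 24 pigeonholes are the holes and the 193 pigeons are the pigeons.
If every pigeonhole held at most 8 pigeons, the total would be at most 24 × 8 = 192, which is less than 193.
So some pigeonhole holds at least ⌈193/24⌉ = 9 pigeons.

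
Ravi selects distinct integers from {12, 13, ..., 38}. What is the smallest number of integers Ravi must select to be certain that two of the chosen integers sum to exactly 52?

16

Group the elements by complementary pair {x, 52−x}: {14,38}, {15,37}, {16,36}, …, giving 12 two-element pairs, the single value 26 (it cannot pair with itself since the integers are distinct), and 2 integers whose partner 52−x falls outside [12,38].
Pigeonhole: treating each of those 15 groups as a pigeonhole, one can pick one integer per group — 15 integers — with no two summing to 52.
The 16th integer lands in an occupied pair, forcing a sum of 52.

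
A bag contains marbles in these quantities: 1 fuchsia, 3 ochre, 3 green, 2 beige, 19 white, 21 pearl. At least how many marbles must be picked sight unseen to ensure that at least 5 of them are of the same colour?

18

Put each drawn marble into a box by colour. The largest draw with every box below 5 takes min(count, 4) from each colour; colours with fewer than 4 contribute all they have.
Σ min(cᵢ, 4) = 1 + 3 + 3 + 2 + 4 + 4 = 17.
Draw number 17 + 1 = 18 must push one box to 5.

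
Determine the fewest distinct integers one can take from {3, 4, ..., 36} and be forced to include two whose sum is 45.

21

Group the elements by complementary pair {x, 45−x}: {9,36}, {10,35}, {11,34}, …, giving 14 two-element pairs and 6 integers whose partner 45−x falls outside [3,36].
Treating each of those 20 groups as a pigeonhole, one can pick one integer per group — 20 integers — with no two summing to 45.
The 21st integer lands in an occupied pair, forcing a sum of 45.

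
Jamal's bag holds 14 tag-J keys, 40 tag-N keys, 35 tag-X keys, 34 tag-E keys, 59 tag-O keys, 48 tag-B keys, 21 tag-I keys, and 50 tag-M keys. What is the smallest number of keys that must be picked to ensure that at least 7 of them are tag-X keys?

In the worst case for collecting tag-X keys, every non-tag-X key comes out first.
There are 14 + 40 + 34 + 59 + 48 + 21 + 50 = 266 non-tag-X keys altogether.
After those, each further key must be tag-X, so 266 + 7 = 273 draws guarantee 7 tag-X keys.

273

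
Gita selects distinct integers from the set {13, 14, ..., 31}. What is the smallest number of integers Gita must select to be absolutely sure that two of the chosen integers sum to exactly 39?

13

A set avoiding the sum 39 can contain at most one of each pair {x, 39−x}, plus the 5 elements whose complement lies outside the range.
The integers 20, …, 31 (12 of them) are such a set: any two sum to at least 20+21 = 41 > 39.
Pigeonhole: any 13th integer completes one of the 7 pairs, so 13 choices force a sum of 39.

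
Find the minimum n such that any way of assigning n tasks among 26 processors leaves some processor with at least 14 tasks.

With 338 tasks one could put exactly 13 in each of the 26 processors, and no processor would reach 14.
Pigeonhole: one more task must land in a processor that already has 13, giving it 14.
So 26 × 13 + 1 = 339 tasks are required.

339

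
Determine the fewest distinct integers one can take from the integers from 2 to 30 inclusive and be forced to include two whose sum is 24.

20

Two chosen integers sum to 24 exactly when both halves of some pair {x, 24−x} with 2 ≤ x ≤ 24−x ≤ 22 are chosen — 10 such pairs.
The remaining 9 elements (those with no distinct partner in range) can never complete a 24-sum, so the worst case takes all of them and one from each pair: 9 + 10 = 19.
The 20th integer has to be the second member of some pair, so 19 + 1 = 20.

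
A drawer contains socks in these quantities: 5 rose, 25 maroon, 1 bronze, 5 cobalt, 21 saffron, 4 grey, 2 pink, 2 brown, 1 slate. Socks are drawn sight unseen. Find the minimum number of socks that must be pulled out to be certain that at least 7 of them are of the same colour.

33

An adversary could hand out at most 6 socks per colour (7 colours run out sooner): 5 + 6 + 1 + 5 + 6 + 4 + 2 + 2 + 1 = 32 socks and still no colour has 7.
By the pigeonhole principle, one more sock lands in a colour already at 6, so 33 draws are enough and 32 are not.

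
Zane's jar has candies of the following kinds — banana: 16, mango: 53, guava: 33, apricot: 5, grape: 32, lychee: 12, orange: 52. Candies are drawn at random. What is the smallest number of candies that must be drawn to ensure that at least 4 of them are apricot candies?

202

In the worst case for collecting apricot candies, every non-apricot candy comes out first.
There are 16 + 53 + 33 + 32 + 12 + 52 = 198 non-apricot candies altogether.
After those, each further candy must be apricot, so 198 + 4 = 202 draws guarantee 4 apricot candies.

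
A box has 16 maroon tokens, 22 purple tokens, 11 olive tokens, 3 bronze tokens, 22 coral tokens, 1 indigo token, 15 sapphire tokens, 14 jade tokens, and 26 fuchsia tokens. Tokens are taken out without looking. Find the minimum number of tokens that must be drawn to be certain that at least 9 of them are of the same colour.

61

An adversary could hand out at most 8 tokens per colour (bronze, indigo run out sooner): 8 + 8 + 8 + 3 + 8 + 1 + 8 + 8 + 8 = 60 tokens and still no colour has 9.
By the pigeonhole principle, one more token lands in a colour already at 8, so 61 draws are enough and 60 are not.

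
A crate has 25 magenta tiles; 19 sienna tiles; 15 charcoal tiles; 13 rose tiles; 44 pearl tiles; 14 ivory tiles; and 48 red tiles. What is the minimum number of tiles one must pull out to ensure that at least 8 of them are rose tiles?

In the worst case for collecting rose tiles, every non-rose tile comes out first.
There are 25 + 19 + 15 + 44 + 14 + 48 = 165 non-rose tiles altogether.
After those, each further tile must be rose, so 165 + 8 = 173 draws guarantee 8 rose tiles.

173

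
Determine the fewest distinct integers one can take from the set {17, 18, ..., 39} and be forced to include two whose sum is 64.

17

Group the elements by complementary pair {x, 64−x}: {25,39}, {26,38}, {27,37}, …, giving 7 two-element pairs, the single value 32 (it cannot pair with itself since the integers are distinct), and 8 integers whose partner 64−x falls outside [17,39].
Treating each of those 16 groups as a pigeonhole, one can pick one integer per group — 16 integers — with no two summing to 64.
The 17th integer lands in an occupied pair, forcing a sum of 64.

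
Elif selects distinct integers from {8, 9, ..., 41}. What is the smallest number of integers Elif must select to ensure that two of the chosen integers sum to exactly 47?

A set avoiding the sum 47 can contain at most one of each pair {x, 47−x}, plus the 2 elements whose complement lies outside the range.
The integers 24, …, 41 (18 of them) are such a set: any two sum to at least 24+25 = 49 > 47.
By the pigeonhole principle, any 19th integer completes one of the 16 pairs, so 19 choices force a sum of 47.

19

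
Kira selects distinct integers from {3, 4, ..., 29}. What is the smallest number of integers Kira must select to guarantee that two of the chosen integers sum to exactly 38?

18

A set avoiding the sum 38 can contain at most one of each pair {x, 38−x}, plus the 7 elements whose complement lies outside the range or equal to its own complement.
The integers 3, …, 19 (17 of them) are such a set: any two sum to at least 3+4 = 7 and at most 18+19 = 37 < 38.
Any 18th integer completes one of the 10 pairs, so 18 choices force a sum of 38.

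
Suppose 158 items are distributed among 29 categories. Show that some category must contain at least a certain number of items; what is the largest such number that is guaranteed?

6

The 29 categories are the holes and the 158 items are the pigeons.
If every category held at most 5 items, the total would be at most 29 × 5 = 145, which is less than 158.
So some category holds at least ⌈158/29⌉ = 6 items.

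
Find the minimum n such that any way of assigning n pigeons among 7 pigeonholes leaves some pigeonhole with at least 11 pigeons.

With 70 pigeons one could put exactly 10 in each of the 7 pigeonholes, and no pigeonhole would reach 11.
One more pigeon must land in a pigeonhole that already has 10, giving it 11.
So 7 × 10 + 1 = 71 pigeons are required.

71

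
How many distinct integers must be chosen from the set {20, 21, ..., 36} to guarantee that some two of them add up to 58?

Group the elements by complementary pair {x, 58−x}: {22,36}, {23,35}, {24,34}, …, giving 7 two-element pairs, the single value 29 (it cannot pair with itself since the integers are distinct), and 2 integers whose partner 58−x falls outside [20,36].
Treating each of those 10 groups as a pigeonhole, one can pick one integer per group — 10 integers — with no two summing to 58.
The 11th integer lands in an occupied pair, forcing a sum of 58.

11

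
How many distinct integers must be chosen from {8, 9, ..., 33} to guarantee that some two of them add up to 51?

19

A set avoiding the sum 51 can contain at most one of each pair {x, 51−x}, plus the 10 elements whose complement lies outside the range.
The integers 8, …, 25 (18 of them) are such a set: any two sum to at least 8+9 = 17 and at most 24+25 = 49 < 51.
Any 19th integer completes one of the 8 pairs, so 19 choices force a sum of 51.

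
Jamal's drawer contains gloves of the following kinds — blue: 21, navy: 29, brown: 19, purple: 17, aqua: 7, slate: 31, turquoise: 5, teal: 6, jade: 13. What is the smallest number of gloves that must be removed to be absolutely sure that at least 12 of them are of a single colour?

85

The 9 colours are the holes; the gloves drawn are the pigeons.
To avoid 12 of any one colour, the worst case takes at most 11 of each colour, or every glove of a colour that has fewer than 11.
That gives 11 + 11 + 11 + 11 + 7 + 11 + 5 + 6 + 11 = 84 gloves with no colour reaching 12.
The next glove forces some colour to 12, so 84 + 1 = 85.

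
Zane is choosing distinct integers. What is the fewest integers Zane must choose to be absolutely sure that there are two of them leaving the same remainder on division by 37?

Pigeonhole: the 37 residue classes mod 37 are the pigeonholes.
With 37 integers one could put 1 in each residue class and have no class reach 2.
The 38th integer pushes some class to 2, so 37·1 + 1 = 38.

38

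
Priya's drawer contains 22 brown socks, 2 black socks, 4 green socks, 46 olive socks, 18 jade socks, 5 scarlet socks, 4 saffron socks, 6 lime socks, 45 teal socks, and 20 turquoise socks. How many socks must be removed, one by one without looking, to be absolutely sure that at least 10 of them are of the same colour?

An adversary could hand out at most 9 socks per colour (5 colours run out sooner): 9 + 2 + 4 + 9 + 9 + 5 + 4 + 6 + 9 + 9 = 66 socks and still no colour has 10.
One more sock lands in a colour already at 9, so 67 draws are enough and 66 are not.

67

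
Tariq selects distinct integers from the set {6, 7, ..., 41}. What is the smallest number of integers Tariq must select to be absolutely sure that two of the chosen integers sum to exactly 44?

21

Group the elements by complementary pair {x, 44−x}: {6,38}, {7,37}, {8,36}, …, giving 16 two-element pairs; the single value 22 (it cannot pair with itself since the integers are distinct); and 3 integers whose partner 44−x falls outside [6,41].
Treating each of those 20 groups as a pigeonhole, one can pick one integer per group — 20 integers — with no two summing to 44.
The 21st integer lands in an occupied pair, forcing a sum of 44.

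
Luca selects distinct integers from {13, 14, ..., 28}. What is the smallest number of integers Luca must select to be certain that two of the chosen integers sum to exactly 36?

12

Two chosen integers sum to 36 exactly when both halves of some pair {x, 36−x} with 13 ≤ x ≤ 36−x ≤ 23 are chosen — 5 such pairs.
The remaining 6 elements (those with no distinct partner in range) can never complete a 36-sum, so the worst case takes all of them and one from each pair: 6 + 5 = 11.
By the pigeonhole principle, the 12th integer has to be the second member of some pair, so 11 + 1 = 12.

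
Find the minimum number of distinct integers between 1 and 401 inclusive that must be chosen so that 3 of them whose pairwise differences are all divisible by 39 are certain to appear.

Integers whose pairwise differences are multiples of 39 are exactly those sharing a remainder mod 39. The 39 residue classes mod 39 are the pigeonholes.
With 78 integers one could put 2 in each residue class and have no class reach 3.
The 79th integer pushes some class to 3, so 39·2 + 1 = 79.

79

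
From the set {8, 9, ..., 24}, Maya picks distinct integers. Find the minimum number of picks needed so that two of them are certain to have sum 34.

11

Two chosen integers sum to 34 exactly when both halves of some pair {x, 34−x} with 10 ≤ x ≤ 34−x ≤ 24 are chosen — 7 such pairs.
The remaining 3 elements (those with no distinct partner in range) can never complete a 34-sum, so the worst case takes all of them and one from each pair: 3 + 7 = 10.
The 11th integer has to be the second member of some pair, so 10 + 1 = 11.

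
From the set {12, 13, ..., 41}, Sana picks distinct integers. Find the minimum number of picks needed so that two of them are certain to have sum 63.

21

Two chosen integers sum to 63 exactly when both halves of some pair {x, 63−x} with 22 ≤ x ≤ 63−x ≤ 41 are chosen — 10 such pairs.
The remaining 10 elements (those with no distinct partner in range) can never complete a 63-sum, so the worst case takes all of them and one from each pair: 10 + 10 = 20.
The 21st integer has to be the second member of some pair, so 20 + 1 = 21.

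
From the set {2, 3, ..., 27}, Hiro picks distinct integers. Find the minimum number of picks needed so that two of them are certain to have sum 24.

Group the elements by complementary pair {x, 24−x}: {2,22}, {3,21}, {4,20}, …, giving 10 two-element pairs; the single value 12 (it cannot pair with itself since the integers are distinct); and 5 integers whose partner 24−x falls outside [2,27].
By pigeonhole, treating each of those 16 groups as a pigeonhole, one can pick one integer per group — 16 integers — with no two summing to 24.
The 17th integer lands in an occupied pair, forcing a sum of 24.

17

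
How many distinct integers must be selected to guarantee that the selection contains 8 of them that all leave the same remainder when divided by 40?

281

The 40 residue classes mod 40 are the pigeonholes.
With 280 integers one could put 7 in each residue class and have no class reach 8.
The 281st integer pushes some class to 8, so 40·7 + 1 = 281.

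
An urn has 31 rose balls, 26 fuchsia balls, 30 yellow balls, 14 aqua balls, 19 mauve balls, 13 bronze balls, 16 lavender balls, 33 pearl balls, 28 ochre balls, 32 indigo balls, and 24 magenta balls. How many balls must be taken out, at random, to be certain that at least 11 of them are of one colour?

Put each drawn ball into a box by colour. The largest draw with every box below 11 takes min(count, 10) from each colour.
Σ min(cᵢ, 10) = 10 + 10 + 10 + 10 + 10 + 10 + 10 + 10 + 10 + 10 + 10 = 110.
Draw number 110 + 1 = 111 must push one box to 11.

111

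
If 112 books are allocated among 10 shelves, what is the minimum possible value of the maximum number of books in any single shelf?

12

The 10 shelves are the holes and the 112 books are the pigeons.
If every shelf held at most 11 books, the total would be at most 10 × 11 = 110, which is less than 112.
So some shelf holds at least ⌈112/10⌉ = 12 books.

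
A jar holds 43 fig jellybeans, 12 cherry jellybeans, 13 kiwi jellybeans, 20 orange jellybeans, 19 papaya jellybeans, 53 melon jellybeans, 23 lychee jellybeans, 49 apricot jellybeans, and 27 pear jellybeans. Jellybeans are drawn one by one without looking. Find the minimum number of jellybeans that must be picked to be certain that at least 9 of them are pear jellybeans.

241

In the worst case for collecting pear jellybeans, every non-pear jellybean comes out first.
There are 43 + 12 + 13 + 20 + 19 + 53 + 23 + 49 = 232 non-pear jellybeans altogether.
After those, each further jellybean must be pear, so 232 + 9 = 241 draws guarantee 9 pear jellybeans.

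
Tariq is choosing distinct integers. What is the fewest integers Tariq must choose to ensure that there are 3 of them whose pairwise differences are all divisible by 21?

43

Integers whose pairwise differences are multiples of 21 are exactly those sharing a remainder mod 21. The 21 residue classes mod 21 are the pigeonholes.
With 42 integers one could put 2 in each residue class and have no class reach 3.
The 43rd integer pushes some class to 3, so 21·2 + 1 = 43.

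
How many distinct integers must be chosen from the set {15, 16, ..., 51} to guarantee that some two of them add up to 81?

Two chosen integers sum to 81 exactly when both halves of some pair {x, 81−x} with 30 ≤ x ≤ 81−x ≤ 51 are chosen — 11 such pairs.
The remaining 15 elements (those with no distinct partner in range) can never complete a 81-sum, so the worst case takes all of them and one from each pair: 15 + 11 = 26.
Pigeonhole: the 27th integer has to be the second member of some pair, so 26 + 1 = 27.

27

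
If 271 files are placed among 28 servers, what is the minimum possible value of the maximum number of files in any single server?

10

The 28 servers are the holes and the 271 files are the pigeons.
If every server held at most 9 files, the total would be at most 28 × 9 = 252, which is less than 271.
So some server holds at least ⌈271/28⌉ = 10 files.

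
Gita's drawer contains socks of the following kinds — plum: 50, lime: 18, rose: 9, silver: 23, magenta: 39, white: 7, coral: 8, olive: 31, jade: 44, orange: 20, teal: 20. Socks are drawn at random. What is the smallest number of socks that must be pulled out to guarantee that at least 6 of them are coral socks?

267

In the worst case for collecting coral socks, every non-coral sock comes out first.
There are 50 + 18 + 9 + 23 + 39 + 7 + 31 + 44 + 20 + 20 = 261 non-coral socks altogether.
After those, each further sock must be coral, so 261 + 6 = 267 draws guarantee 6 coral socks.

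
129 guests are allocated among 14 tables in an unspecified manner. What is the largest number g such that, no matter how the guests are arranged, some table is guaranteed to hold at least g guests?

By pigeonhole, the 14 tables are the holes and the 129 guests are the pigeons.
If every table held at most 9 guests, the total would be at most 14 × 9 = 126, which is less than 129.
So some table holds at least ⌈129/14⌉ = 10 guests.

10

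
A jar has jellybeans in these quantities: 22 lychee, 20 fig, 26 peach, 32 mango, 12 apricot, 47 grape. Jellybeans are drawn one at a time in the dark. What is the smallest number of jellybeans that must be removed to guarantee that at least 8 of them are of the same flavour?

43

By the pigeonhole principle, put each drawn jellybean into a box by flavour. The largest draw with every box below 8 takes min(count, 7) from each flavour.
Σ min(cᵢ, 7) = 7 + 7 + 7 + 7 + 7 + 7 = 42.
Draw number 42 + 1 = 43 must push one box to 8.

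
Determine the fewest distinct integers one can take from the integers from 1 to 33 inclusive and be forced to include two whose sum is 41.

21

A set avoiding the sum 41 can contain at most one of each pair {x, 41−x}, plus the 7 elements whose complement lies outside the range.
The integers 1, …, 20 (20 of them) are such a set: any two sum to at least 1+2 = 3 and at most 19+20 = 39 < 41.
By the pigeonhole principle, any 21st integer completes one of the 13 pairs, so 21 choices force a sum of 41.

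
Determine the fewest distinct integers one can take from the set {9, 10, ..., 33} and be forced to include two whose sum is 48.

A set avoiding the sum 48 can contain at most one of each pair {x, 48−x}, plus the 7 elements whose complement lies outside the range or equal to its own complement.
The integers 9, …, 24 (16 of them) are such a set: any two sum to at least 9+10 = 19 and at most 23+24 = 47 < 48.
By the pigeonhole principle, any 17th integer completes one of the 9 pairs, so 17 choices force a sum of 48.

17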